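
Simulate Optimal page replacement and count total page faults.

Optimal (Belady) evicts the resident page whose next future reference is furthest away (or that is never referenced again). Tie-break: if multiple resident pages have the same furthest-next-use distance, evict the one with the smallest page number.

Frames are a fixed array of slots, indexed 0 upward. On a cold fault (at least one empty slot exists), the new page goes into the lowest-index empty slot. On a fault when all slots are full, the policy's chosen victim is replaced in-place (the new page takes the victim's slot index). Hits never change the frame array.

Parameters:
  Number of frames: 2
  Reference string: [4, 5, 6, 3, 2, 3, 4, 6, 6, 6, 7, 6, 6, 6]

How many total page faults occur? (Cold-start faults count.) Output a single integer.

Answer: 8

Derivation:
Step 0: ref 4 → FAULT, frames=[4,-]
Step 1: ref 5 → FAULT, frames=[4,5]
Step 2: ref 6 → FAULT (evict 5), frames=[4,6]
Step 3: ref 3 → FAULT (evict 6), frames=[4,3]
Step 4: ref 2 → FAULT (evict 4), frames=[2,3]
Step 5: ref 3 → HIT, frames=[2,3]
Step 6: ref 4 → FAULT (evict 2), frames=[4,3]
Step 7: ref 6 → FAULT (evict 3), frames=[4,6]
Step 8: ref 6 → HIT, frames=[4,6]
Step 9: ref 6 → HIT, frames=[4,6]
Step 10: ref 7 → FAULT (evict 4), frames=[7,6]
Step 11: ref 6 → HIT, frames=[7,6]
Step 12: ref 6 → HIT, frames=[7,6]
Step 13: ref 6 → HIT, frames=[7,6]
Total faults: 8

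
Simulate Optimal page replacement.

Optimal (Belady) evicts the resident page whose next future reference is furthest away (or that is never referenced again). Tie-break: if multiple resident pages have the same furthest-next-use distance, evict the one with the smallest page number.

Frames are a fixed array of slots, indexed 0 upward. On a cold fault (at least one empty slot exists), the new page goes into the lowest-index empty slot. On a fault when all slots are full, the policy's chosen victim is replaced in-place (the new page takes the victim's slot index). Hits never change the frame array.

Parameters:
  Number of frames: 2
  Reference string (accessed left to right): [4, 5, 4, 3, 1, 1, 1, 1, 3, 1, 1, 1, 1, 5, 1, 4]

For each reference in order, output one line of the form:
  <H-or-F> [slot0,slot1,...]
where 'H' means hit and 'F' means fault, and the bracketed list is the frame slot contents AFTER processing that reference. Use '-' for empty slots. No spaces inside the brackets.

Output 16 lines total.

F [4,-]
F [4,5]
H [4,5]
F [3,5]
F [3,1]
H [3,1]
H [3,1]
H [3,1]
H [3,1]
H [3,1]
H [3,1]
H [3,1]
H [3,1]
F [5,1]
H [5,1]
F [5,4]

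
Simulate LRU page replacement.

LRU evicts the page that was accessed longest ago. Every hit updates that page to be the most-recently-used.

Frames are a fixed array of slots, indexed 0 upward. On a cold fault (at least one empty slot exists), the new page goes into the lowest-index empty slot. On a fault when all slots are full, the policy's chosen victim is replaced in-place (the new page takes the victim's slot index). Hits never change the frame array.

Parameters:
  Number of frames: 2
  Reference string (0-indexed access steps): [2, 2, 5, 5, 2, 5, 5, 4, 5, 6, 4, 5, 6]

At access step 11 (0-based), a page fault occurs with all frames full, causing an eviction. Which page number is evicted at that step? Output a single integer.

Answer: 6

Derivation:
Step 0: ref 2 -> FAULT, frames=[2,-]
Step 1: ref 2 -> HIT, frames=[2,-]
Step 2: ref 5 -> FAULT, frames=[2,5]
Step 3: ref 5 -> HIT, frames=[2,5]
Step 4: ref 2 -> HIT, frames=[2,5]
Step 5: ref 5 -> HIT, frames=[2,5]
Step 6: ref 5 -> HIT, frames=[2,5]
Step 7: ref 4 -> FAULT, evict 2, frames=[4,5]
Step 8: ref 5 -> HIT, frames=[4,5]
Step 9: ref 6 -> FAULT, evict 4, frames=[6,5]
Step 10: ref 4 -> FAULT, evict 5, frames=[6,4]
Step 11: ref 5 -> FAULT, evict 6, frames=[5,4]
At step 11: evicted page 6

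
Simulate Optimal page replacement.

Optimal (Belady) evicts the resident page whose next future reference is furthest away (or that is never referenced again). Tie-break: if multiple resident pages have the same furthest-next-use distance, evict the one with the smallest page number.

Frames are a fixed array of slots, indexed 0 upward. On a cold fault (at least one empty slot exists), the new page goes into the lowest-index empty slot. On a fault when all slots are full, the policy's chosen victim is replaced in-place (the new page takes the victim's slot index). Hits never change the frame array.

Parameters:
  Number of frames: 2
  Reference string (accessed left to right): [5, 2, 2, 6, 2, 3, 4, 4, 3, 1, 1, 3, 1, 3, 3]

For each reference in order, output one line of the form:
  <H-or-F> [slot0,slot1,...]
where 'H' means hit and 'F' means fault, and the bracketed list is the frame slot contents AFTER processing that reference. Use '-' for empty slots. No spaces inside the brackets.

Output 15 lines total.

F [5,-]
F [5,2]
H [5,2]
F [6,2]
H [6,2]
F [6,3]
F [4,3]
H [4,3]
H [4,3]
F [1,3]
H [1,3]
H [1,3]
H [1,3]
H [1,3]
H [1,3]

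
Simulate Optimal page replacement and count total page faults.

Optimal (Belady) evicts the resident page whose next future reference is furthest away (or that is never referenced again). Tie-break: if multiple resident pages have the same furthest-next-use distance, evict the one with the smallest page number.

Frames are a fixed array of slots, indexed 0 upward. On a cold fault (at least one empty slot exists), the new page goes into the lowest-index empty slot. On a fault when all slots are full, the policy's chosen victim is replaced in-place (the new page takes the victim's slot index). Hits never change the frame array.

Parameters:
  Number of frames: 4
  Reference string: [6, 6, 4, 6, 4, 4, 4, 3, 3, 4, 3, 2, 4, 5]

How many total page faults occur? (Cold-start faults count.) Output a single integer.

Step 0: ref 6 → FAULT, frames=[6,-,-,-]
Step 1: ref 6 → HIT, frames=[6,-,-,-]
Step 2: ref 4 → FAULT, frames=[6,4,-,-]
Step 3: ref 6 → HIT, frames=[6,4,-,-]
Step 4: ref 4 → HIT, frames=[6,4,-,-]
Step 5: ref 4 → HIT, frames=[6,4,-,-]
Step 6: ref 4 → HIT, frames=[6,4,-,-]
Step 7: ref 3 → FAULT, frames=[6,4,3,-]
Step 8: ref 3 → HIT, frames=[6,4,3,-]
Step 9: ref 4 → HIT, frames=[6,4,3,-]
Step 10: ref 3 → HIT, frames=[6,4,3,-]
Step 11: ref 2 → FAULT, frames=[6,4,3,2]
Step 12: ref 4 → HIT, frames=[6,4,3,2]
Step 13: ref 5 → FAULT (evict 2), frames=[6,4,3,5]
Total faults: 5

Answer: 5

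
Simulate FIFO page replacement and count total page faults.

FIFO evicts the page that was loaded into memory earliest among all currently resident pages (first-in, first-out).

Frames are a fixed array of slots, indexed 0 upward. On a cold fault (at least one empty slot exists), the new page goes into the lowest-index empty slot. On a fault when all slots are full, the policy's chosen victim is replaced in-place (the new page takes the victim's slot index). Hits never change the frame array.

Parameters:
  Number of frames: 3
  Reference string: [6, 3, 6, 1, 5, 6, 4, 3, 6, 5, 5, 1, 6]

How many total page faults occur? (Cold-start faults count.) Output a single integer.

Step 0: ref 6 → FAULT, frames=[6,-,-]
Step 1: ref 3 → FAULT, frames=[6,3,-]
Step 2: ref 6 → HIT, frames=[6,3,-]
Step 3: ref 1 → FAULT, frames=[6,3,1]
Step 4: ref 5 → FAULT (evict 6), frames=[5,3,1]
Step 5: ref 6 → FAULT (evict 3), frames=[5,6,1]
Step 6: ref 4 → FAULT (evict 1), frames=[5,6,4]
Step 7: ref 3 → FAULT (evict 5), frames=[3,6,4]
Step 8: ref 6 → HIT, frames=[3,6,4]
Step 9: ref 5 → FAULT (evict 6), frames=[3,5,4]
Step 10: ref 5 → HIT, frames=[3,5,4]
Step 11: ref 1 → FAULT (evict 4), frames=[3,5,1]
Step 12: ref 6 → FAULT (evict 3), frames=[6,5,1]
Total faults: 10

Answer: 10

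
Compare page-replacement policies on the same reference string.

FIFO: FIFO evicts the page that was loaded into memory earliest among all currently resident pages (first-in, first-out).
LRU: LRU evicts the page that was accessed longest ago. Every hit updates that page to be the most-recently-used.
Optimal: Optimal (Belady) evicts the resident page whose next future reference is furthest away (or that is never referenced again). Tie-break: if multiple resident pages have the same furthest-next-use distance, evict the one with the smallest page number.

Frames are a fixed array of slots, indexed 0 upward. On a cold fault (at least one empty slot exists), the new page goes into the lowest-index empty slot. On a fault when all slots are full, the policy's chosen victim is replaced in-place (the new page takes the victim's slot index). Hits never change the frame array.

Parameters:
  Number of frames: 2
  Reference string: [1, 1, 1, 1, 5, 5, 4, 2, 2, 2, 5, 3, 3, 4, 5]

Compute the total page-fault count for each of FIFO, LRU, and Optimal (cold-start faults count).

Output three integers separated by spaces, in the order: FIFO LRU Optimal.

Answer: 8 8 6

Derivation:
--- FIFO ---
  step 0: ref 1 -> FAULT, frames=[1,-] (faults so far: 1)
  step 1: ref 1 -> HIT, frames=[1,-] (faults so far: 1)
  step 2: ref 1 -> HIT, frames=[1,-] (faults so far: 1)
  step 3: ref 1 -> HIT, frames=[1,-] (faults so far: 1)
  step 4: ref 5 -> FAULT, frames=[1,5] (faults so far: 2)
  step 5: ref 5 -> HIT, frames=[1,5] (faults so far: 2)
  step 6: ref 4 -> FAULT, evict 1, frames=[4,5] (faults so far: 3)
  step 7: ref 2 -> FAULT, evict 5, frames=[4,2] (faults so far: 4)
  step 8: ref 2 -> HIT, frames=[4,2] (faults so far: 4)
  step 9: ref 2 -> HIT, frames=[4,2] (faults so far: 4)
  step 10: ref 5 -> FAULT, evict 4, frames=[5,2] (faults so far: 5)
  step 11: ref 3 -> FAULT, evict 2, frames=[5,3] (faults so far: 6)
  step 12: ref 3 -> HIT, frames=[5,3] (faults so far: 6)
  step 13: ref 4 -> FAULT, evict 5, frames=[4,3] (faults so far: 7)
  step 14: ref 5 -> FAULT, evict 3, frames=[4,5] (faults so far: 8)
  FIFO total faults: 8
--- LRU ---
  step 0: ref 1 -> FAULT, frames=[1,-] (faults so far: 1)
  step 1: ref 1 -> HIT, frames=[1,-] (faults so far: 1)
  step 2: ref 1 -> HIT, frames=[1,-] (faults so far: 1)
  step 3: ref 1 -> HIT, frames=[1,-] (faults so far: 1)
  step 4: ref 5 -> FAULT, frames=[1,5] (faults so far: 2)
  step 5: ref 5 -> HIT, frames=[1,5] (faults so far: 2)
  step 6: ref 4 -> FAULT, evict 1, frames=[4,5] (faults so far: 3)
  step 7: ref 2 -> FAULT, evict 5, frames=[4,2] (faults so far: 4)
  step 8: ref 2 -> HIT, frames=[4,2] (faults so far: 4)
  step 9: ref 2 -> HIT, frames=[4,2] (faults so far: 4)
  step 10: ref 5 -> FAULT, evict 4, frames=[5,2] (faults so far: 5)
  step 11: ref 3 -> FAULT, evict 2, frames=[5,3] (faults so far: 6)
  step 12: ref 3 -> HIT, frames=[5,3] (faults so far: 6)
  step 13: ref 4 -> FAULT, evict 5, frames=[4,3] (faults so far: 7)
  step 14: ref 5 -> FAULT, evict 3, frames=[4,5] (faults so far: 8)
  LRU total faults: 8
--- Optimal ---
  step 0: ref 1 -> FAULT, frames=[1,-] (faults so far: 1)
  step 1: ref 1 -> HIT, frames=[1,-] (faults so far: 1)
  step 2: ref 1 -> HIT, frames=[1,-] (faults so far: 1)
  step 3: ref 1 -> HIT, frames=[1,-] (faults so far: 1)
  step 4: ref 5 -> FAULT, frames=[1,5] (faults so far: 2)
  step 5: ref 5 -> HIT, frames=[1,5] (faults so far: 2)
  step 6: ref 4 -> FAULT, evict 1, frames=[4,5] (faults so far: 3)
  step 7: ref 2 -> FAULT, evict 4, frames=[2,5] (faults so far: 4)
  step 8: ref 2 -> HIT, frames=[2,5] (faults so far: 4)
  step 9: ref 2 -> HIT, frames=[2,5] (faults so far: 4)
  step 10: ref 5 -> HIT, frames=[2,5] (faults so far: 4)
  step 11: ref 3 -> FAULT, evict 2, frames=[3,5] (faults so far: 5)
  step 12: ref 3 -> HIT, frames=[3,5] (faults so far: 5)
  step 13: ref 4 -> FAULT, evict 3, frames=[4,5] (faults so far: 6)
  step 14: ref 5 -> HIT, frames=[4,5] (faults so far: 6)
  Optimal total faults: 6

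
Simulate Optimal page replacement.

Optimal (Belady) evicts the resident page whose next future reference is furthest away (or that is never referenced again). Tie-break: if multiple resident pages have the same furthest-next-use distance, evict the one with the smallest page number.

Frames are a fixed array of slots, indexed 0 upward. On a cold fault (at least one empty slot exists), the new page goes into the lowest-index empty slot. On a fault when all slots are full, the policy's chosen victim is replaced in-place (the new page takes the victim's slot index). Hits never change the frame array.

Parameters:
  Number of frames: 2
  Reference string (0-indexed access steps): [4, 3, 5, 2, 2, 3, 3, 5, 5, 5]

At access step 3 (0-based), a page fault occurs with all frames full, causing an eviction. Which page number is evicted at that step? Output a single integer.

Answer: 5

Derivation:
Step 0: ref 4 -> FAULT, frames=[4,-]
Step 1: ref 3 -> FAULT, frames=[4,3]
Step 2: ref 5 -> FAULT, evict 4, frames=[5,3]
Step 3: ref 2 -> FAULT, evict 5, frames=[2,3]
At step 3: evicted page 5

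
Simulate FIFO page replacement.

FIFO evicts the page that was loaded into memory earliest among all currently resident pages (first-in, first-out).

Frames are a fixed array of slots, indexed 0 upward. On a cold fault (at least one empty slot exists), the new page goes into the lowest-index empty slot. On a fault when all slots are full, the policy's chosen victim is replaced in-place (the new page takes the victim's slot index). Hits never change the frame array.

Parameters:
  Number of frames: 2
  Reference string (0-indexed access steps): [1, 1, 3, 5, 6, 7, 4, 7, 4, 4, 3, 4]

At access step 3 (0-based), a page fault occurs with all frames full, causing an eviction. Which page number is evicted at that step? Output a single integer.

Answer: 1

Derivation:
Step 0: ref 1 -> FAULT, frames=[1,-]
Step 1: ref 1 -> HIT, frames=[1,-]
Step 2: ref 3 -> FAULT, frames=[1,3]
Step 3: ref 5 -> FAULT, evict 1, frames=[5,3]
At step 3: evicted page 1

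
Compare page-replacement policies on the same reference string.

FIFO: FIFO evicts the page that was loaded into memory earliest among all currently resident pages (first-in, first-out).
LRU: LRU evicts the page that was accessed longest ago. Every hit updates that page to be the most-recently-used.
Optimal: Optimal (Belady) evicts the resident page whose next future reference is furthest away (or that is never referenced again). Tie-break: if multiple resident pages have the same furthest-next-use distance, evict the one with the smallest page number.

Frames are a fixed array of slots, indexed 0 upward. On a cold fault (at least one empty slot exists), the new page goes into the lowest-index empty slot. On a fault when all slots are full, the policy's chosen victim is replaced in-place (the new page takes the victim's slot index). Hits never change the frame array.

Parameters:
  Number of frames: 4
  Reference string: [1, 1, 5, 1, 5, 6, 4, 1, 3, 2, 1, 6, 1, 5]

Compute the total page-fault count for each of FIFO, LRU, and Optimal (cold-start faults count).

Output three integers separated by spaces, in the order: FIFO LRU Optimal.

--- FIFO ---
  step 0: ref 1 -> FAULT, frames=[1,-,-,-] (faults so far: 1)
  step 1: ref 1 -> HIT, frames=[1,-,-,-] (faults so far: 1)
  step 2: ref 5 -> FAULT, frames=[1,5,-,-] (faults so far: 2)
  step 3: ref 1 -> HIT, frames=[1,5,-,-] (faults so far: 2)
  step 4: ref 5 -> HIT, frames=[1,5,-,-] (faults so far: 2)
  step 5: ref 6 -> FAULT, frames=[1,5,6,-] (faults so far: 3)
  step 6: ref 4 -> FAULT, frames=[1,5,6,4] (faults so far: 4)
  step 7: ref 1 -> HIT, frames=[1,5,6,4] (faults so far: 4)
  step 8: ref 3 -> FAULT, evict 1, frames=[3,5,6,4] (faults so far: 5)
  step 9: ref 2 -> FAULT, evict 5, frames=[3,2,6,4] (faults so far: 6)
  step 10: ref 1 -> FAULT, evict 6, frames=[3,2,1,4] (faults so far: 7)
  step 11: ref 6 -> FAULT, evict 4, frames=[3,2,1,6] (faults so far: 8)
  step 12: ref 1 -> HIT, frames=[3,2,1,6] (faults so far: 8)
  step 13: ref 5 -> FAULT, evict 3, frames=[5,2,1,6] (faults so far: 9)
  FIFO total faults: 9
--- LRU ---
  step 0: ref 1 -> FAULT, frames=[1,-,-,-] (faults so far: 1)
  step 1: ref 1 -> HIT, frames=[1,-,-,-] (faults so far: 1)
  step 2: ref 5 -> FAULT, frames=[1,5,-,-] (faults so far: 2)
  step 3: ref 1 -> HIT, frames=[1,5,-,-] (faults so far: 2)
  step 4: ref 5 -> HIT, frames=[1,5,-,-] (faults so far: 2)
  step 5: ref 6 -> FAULT, frames=[1,5,6,-] (faults so far: 3)
  step 6: ref 4 -> FAULT, frames=[1,5,6,4] (faults so far: 4)
  step 7: ref 1 -> HIT, frames=[1,5,6,4] (faults so far: 4)
  step 8: ref 3 -> FAULT, evict 5, frames=[1,3,6,4] (faults so far: 5)
  step 9: ref 2 -> FAULT, evict 6, frames=[1,3,2,4] (faults so far: 6)
  step 10: ref 1 -> HIT, frames=[1,3,2,4] (faults so far: 6)
  step 11: ref 6 -> FAULT, evict 4, frames=[1,3,2,6] (faults so far: 7)
  step 12: ref 1 -> HIT, frames=[1,3,2,6] (faults so far: 7)
  step 13: ref 5 -> FAULT, evict 3, frames=[1,5,2,6] (faults so far: 8)
  LRU total faults: 8
--- Optimal ---
  step 0: ref 1 -> FAULT, frames=[1,-,-,-] (faults so far: 1)
  step 1: ref 1 -> HIT, frames=[1,-,-,-] (faults so far: 1)
  step 2: ref 5 -> FAULT, frames=[1,5,-,-] (faults so far: 2)
  step 3: ref 1 -> HIT, frames=[1,5,-,-] (faults so far: 2)
  step 4: ref 5 -> HIT, frames=[1,5,-,-] (faults so far: 2)
  step 5: ref 6 -> FAULT, frames=[1,5,6,-] (faults so far: 3)
  step 6: ref 4 -> FAULT, frames=[1,5,6,4] (faults so far: 4)
  step 7: ref 1 -> HIT, frames=[1,5,6,4] (faults so far: 4)
  step 8: ref 3 -> FAULT, evict 4, frames=[1,5,6,3] (faults so far: 5)
  step 9: ref 2 -> FAULT, evict 3, frames=[1,5,6,2] (faults so far: 6)
  step 10: ref 1 -> HIT, frames=[1,5,6,2] (faults so far: 6)
  step 11: ref 6 -> HIT, frames=[1,5,6,2] (faults so far: 6)
  step 12: ref 1 -> HIT, frames=[1,5,6,2] (faults so far: 6)
  step 13: ref 5 -> HIT, frames=[1,5,6,2] (faults so far: 6)
  Optimal total faults: 6

Answer: 9 8 6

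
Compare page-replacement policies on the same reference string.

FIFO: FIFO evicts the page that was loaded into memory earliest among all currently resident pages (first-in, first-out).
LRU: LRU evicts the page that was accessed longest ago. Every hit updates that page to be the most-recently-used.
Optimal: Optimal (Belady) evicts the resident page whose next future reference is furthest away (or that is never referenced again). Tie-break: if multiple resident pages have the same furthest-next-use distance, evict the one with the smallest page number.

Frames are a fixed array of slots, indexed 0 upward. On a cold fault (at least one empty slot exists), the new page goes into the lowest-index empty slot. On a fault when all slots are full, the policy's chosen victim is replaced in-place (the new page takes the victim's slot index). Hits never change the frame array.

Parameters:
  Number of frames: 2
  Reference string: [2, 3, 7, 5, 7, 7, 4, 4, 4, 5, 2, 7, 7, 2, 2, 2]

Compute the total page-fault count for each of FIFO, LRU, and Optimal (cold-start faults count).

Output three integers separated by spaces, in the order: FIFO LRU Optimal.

--- FIFO ---
  step 0: ref 2 -> FAULT, frames=[2,-] (faults so far: 1)
  step 1: ref 3 -> FAULT, frames=[2,3] (faults so far: 2)
  step 2: ref 7 -> FAULT, evict 2, frames=[7,3] (faults so far: 3)
  step 3: ref 5 -> FAULT, evict 3, frames=[7,5] (faults so far: 4)
  step 4: ref 7 -> HIT, frames=[7,5] (faults so far: 4)
  step 5: ref 7 -> HIT, frames=[7,5] (faults so far: 4)
  step 6: ref 4 -> FAULT, evict 7, frames=[4,5] (faults so far: 5)
  step 7: ref 4 -> HIT, frames=[4,5] (faults so far: 5)
  step 8: ref 4 -> HIT, frames=[4,5] (faults so far: 5)
  step 9: ref 5 -> HIT, frames=[4,5] (faults so far: 5)
  step 10: ref 2 -> FAULT, evict 5, frames=[4,2] (faults so far: 6)
  step 11: ref 7 -> FAULT, evict 4, frames=[7,2] (faults so far: 7)
  step 12: ref 7 -> HIT, frames=[7,2] (faults so far: 7)
  step 13: ref 2 -> HIT, frames=[7,2] (faults so far: 7)
  step 14: ref 2 -> HIT, frames=[7,2] (faults so far: 7)
  step 15: ref 2 -> HIT, frames=[7,2] (faults so far: 7)
  FIFO total faults: 7
--- LRU ---
  step 0: ref 2 -> FAULT, frames=[2,-] (faults so far: 1)
  step 1: ref 3 -> FAULT, frames=[2,3] (faults so far: 2)
  step 2: ref 7 -> FAULT, evict 2, frames=[7,3] (faults so far: 3)
  step 3: ref 5 -> FAULT, evict 3, frames=[7,5] (faults so far: 4)
  step 4: ref 7 -> HIT, frames=[7,5] (faults so far: 4)
  step 5: ref 7 -> HIT, frames=[7,5] (faults so far: 4)
  step 6: ref 4 -> FAULT, evict 5, frames=[7,4] (faults so far: 5)
  step 7: ref 4 -> HIT, frames=[7,4] (faults so far: 5)
  step 8: ref 4 -> HIT, frames=[7,4] (faults so far: 5)
  step 9: ref 5 -> FAULT, evict 7, frames=[5,4] (faults so far: 6)
  step 10: ref 2 -> FAULT, evict 4, frames=[5,2] (faults so far: 7)
  step 11: ref 7 -> FAULT, evict 5, frames=[7,2] (faults so far: 8)
  step 12: ref 7 -> HIT, frames=[7,2] (faults so far: 8)
  step 13: ref 2 -> HIT, frames=[7,2] (faults so far: 8)
  step 14: ref 2 -> HIT, frames=[7,2] (faults so far: 8)
  step 15: ref 2 -> HIT, frames=[7,2] (faults so far: 8)
  LRU total faults: 8
--- Optimal ---
  step 0: ref 2 -> FAULT, frames=[2,-] (faults so far: 1)
  step 1: ref 3 -> FAULT, frames=[2,3] (faults so far: 2)
  step 2: ref 7 -> FAULT, evict 3, frames=[2,7] (faults so far: 3)
  step 3: ref 5 -> FAULT, evict 2, frames=[5,7] (faults so far: 4)
  step 4: ref 7 -> HIT, frames=[5,7] (faults so far: 4)
  step 5: ref 7 -> HIT, frames=[5,7] (faults so far: 4)
  step 6: ref 4 -> FAULT, evict 7, frames=[5,4] (faults so far: 5)
  step 7: ref 4 -> HIT, frames=[5,4] (faults so far: 5)
  step 8: ref 4 -> HIT, frames=[5,4] (faults so far: 5)
  step 9: ref 5 -> HIT, frames=[5,4] (faults so far: 5)
  step 10: ref 2 -> FAULT, evict 4, frames=[5,2] (faults so far: 6)
  step 11: ref 7 -> FAULT, evict 5, frames=[7,2] (faults so far: 7)
  step 12: ref 7 -> HIT, frames=[7,2] (faults so far: 7)
  step 13: ref 2 -> HIT, frames=[7,2] (faults so far: 7)
  step 14: ref 2 -> HIT, frames=[7,2] (faults so far: 7)
  step 15: ref 2 -> HIT, frames=[7,2] (faults so far: 7)
  Optimal total faults: 7

Answer: 7 8 7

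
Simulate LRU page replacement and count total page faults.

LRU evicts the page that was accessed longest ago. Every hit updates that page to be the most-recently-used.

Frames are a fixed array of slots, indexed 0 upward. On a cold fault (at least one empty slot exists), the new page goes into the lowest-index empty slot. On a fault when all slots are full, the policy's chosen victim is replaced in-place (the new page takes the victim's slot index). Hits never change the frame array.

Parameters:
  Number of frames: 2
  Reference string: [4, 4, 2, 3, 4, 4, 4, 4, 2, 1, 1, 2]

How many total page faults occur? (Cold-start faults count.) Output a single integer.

Step 0: ref 4 → FAULT, frames=[4,-]
Step 1: ref 4 → HIT, frames=[4,-]
Step 2: ref 2 → FAULT, frames=[4,2]
Step 3: ref 3 → FAULT (evict 4), frames=[3,2]
Step 4: ref 4 → FAULT (evict 2), frames=[3,4]
Step 5: ref 4 → HIT, frames=[3,4]
Step 6: ref 4 → HIT, frames=[3,4]
Step 7: ref 4 → HIT, frames=[3,4]
Step 8: ref 2 → FAULT (evict 3), frames=[2,4]
Step 9: ref 1 → FAULT (evict 4), frames=[2,1]
Step 10: ref 1 → HIT, frames=[2,1]
Step 11: ref 2 → HIT, frames=[2,1]
Total faults: 6

Answer: 6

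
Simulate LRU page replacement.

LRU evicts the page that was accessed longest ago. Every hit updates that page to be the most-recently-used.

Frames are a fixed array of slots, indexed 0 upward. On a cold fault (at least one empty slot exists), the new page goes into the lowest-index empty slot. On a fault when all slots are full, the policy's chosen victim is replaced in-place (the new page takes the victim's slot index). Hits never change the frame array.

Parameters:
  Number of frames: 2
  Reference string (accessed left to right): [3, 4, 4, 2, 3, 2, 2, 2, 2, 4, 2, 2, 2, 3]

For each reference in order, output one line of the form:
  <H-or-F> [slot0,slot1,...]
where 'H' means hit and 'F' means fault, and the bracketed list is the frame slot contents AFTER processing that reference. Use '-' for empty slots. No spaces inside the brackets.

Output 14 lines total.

F [3,-]
F [3,4]
H [3,4]
F [2,4]
F [2,3]
H [2,3]
H [2,3]
H [2,3]
H [2,3]
F [2,4]
H [2,4]
H [2,4]
H [2,4]
F [2,3]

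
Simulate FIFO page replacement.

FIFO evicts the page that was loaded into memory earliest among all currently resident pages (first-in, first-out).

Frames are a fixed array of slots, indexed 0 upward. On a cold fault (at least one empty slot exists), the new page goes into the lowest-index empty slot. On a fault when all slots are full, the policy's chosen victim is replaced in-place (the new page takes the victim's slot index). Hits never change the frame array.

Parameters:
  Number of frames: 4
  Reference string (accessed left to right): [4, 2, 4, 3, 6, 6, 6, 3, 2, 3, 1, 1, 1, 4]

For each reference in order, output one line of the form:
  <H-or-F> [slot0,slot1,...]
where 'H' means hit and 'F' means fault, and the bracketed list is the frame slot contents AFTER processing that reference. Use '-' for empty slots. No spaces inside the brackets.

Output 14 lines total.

F [4,-,-,-]
F [4,2,-,-]
H [4,2,-,-]
F [4,2,3,-]
F [4,2,3,6]
H [4,2,3,6]
H [4,2,3,6]
H [4,2,3,6]
H [4,2,3,6]
H [4,2,3,6]
F [1,2,3,6]
H [1,2,3,6]
H [1,2,3,6]
F [1,4,3,6]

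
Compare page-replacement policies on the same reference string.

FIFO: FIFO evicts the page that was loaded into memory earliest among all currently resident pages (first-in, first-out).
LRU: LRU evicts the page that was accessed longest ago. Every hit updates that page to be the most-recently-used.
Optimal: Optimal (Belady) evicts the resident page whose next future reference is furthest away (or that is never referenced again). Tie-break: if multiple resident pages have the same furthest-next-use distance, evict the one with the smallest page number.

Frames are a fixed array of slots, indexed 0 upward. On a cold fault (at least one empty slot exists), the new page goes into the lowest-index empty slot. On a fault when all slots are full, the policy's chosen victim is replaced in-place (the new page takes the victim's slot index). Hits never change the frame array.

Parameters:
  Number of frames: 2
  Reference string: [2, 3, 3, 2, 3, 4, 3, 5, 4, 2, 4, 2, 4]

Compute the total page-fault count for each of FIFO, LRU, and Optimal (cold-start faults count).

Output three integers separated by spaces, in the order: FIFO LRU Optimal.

--- FIFO ---
  step 0: ref 2 -> FAULT, frames=[2,-] (faults so far: 1)
  step 1: ref 3 -> FAULT, frames=[2,3] (faults so far: 2)
  step 2: ref 3 -> HIT, frames=[2,3] (faults so far: 2)
  step 3: ref 2 -> HIT, frames=[2,3] (faults so far: 2)
  step 4: ref 3 -> HIT, frames=[2,3] (faults so far: 2)
  step 5: ref 4 -> FAULT, evict 2, frames=[4,3] (faults so far: 3)
  step 6: ref 3 -> HIT, frames=[4,3] (faults so far: 3)
  step 7: ref 5 -> FAULT, evict 3, frames=[4,5] (faults so far: 4)
  step 8: ref 4 -> HIT, frames=[4,5] (faults so far: 4)
  step 9: ref 2 -> FAULT, evict 4, frames=[2,5] (faults so far: 5)
  step 10: ref 4 -> FAULT, evict 5, frames=[2,4] (faults so far: 6)
  step 11: ref 2 -> HIT, frames=[2,4] (faults so far: 6)
  step 12: ref 4 -> HIT, frames=[2,4] (faults so far: 6)
  FIFO total faults: 6
--- LRU ---
  step 0: ref 2 -> FAULT, frames=[2,-] (faults so far: 1)
  step 1: ref 3 -> FAULT, frames=[2,3] (faults so far: 2)
  step 2: ref 3 -> HIT, frames=[2,3] (faults so far: 2)
  step 3: ref 2 -> HIT, frames=[2,3] (faults so far: 2)
  step 4: ref 3 -> HIT, frames=[2,3] (faults so far: 2)
  step 5: ref 4 -> FAULT, evict 2, frames=[4,3] (faults so far: 3)
  step 6: ref 3 -> HIT, frames=[4,3] (faults so far: 3)
  step 7: ref 5 -> FAULT, evict 4, frames=[5,3] (faults so far: 4)
  step 8: ref 4 -> FAULT, evict 3, frames=[5,4] (faults so far: 5)
  step 9: ref 2 -> FAULT, evict 5, frames=[2,4] (faults so far: 6)
  step 10: ref 4 -> HIT, frames=[2,4] (faults so far: 6)
  step 11: ref 2 -> HIT, frames=[2,4] (faults so far: 6)
  step 12: ref 4 -> HIT, frames=[2,4] (faults so far: 6)
  LRU total faults: 6
--- Optimal ---
  step 0: ref 2 -> FAULT, frames=[2,-] (faults so far: 1)
  step 1: ref 3 -> FAULT, frames=[2,3] (faults so far: 2)
  step 2: ref 3 -> HIT, frames=[2,3] (faults so far: 2)
  step 3: ref 2 -> HIT, frames=[2,3] (faults so far: 2)
  step 4: ref 3 -> HIT, frames=[2,3] (faults so far: 2)
  step 5: ref 4 -> FAULT, evict 2, frames=[4,3] (faults so far: 3)
  step 6: ref 3 -> HIT, frames=[4,3] (faults so far: 3)
  step 7: ref 5 -> FAULT, evict 3, frames=[4,5] (faults so far: 4)
  step 8: ref 4 -> HIT, frames=[4,5] (faults so far: 4)
  step 9: ref 2 -> FAULT, evict 5, frames=[4,2] (faults so far: 5)
  step 10: ref 4 -> HIT, frames=[4,2] (faults so far: 5)
  step 11: ref 2 -> HIT, frames=[4,2] (faults so far: 5)
  step 12: ref 4 -> HIT, frames=[4,2] (faults so far: 5)
  Optimal total faults: 5

Answer: 6 6 5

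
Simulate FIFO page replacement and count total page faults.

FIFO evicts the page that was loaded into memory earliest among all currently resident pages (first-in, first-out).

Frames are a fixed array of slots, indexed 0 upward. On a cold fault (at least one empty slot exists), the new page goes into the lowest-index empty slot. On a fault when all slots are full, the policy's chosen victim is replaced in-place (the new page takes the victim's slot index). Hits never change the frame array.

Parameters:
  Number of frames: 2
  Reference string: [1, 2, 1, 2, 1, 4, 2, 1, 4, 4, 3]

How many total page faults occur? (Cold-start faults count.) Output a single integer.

Answer: 5

Derivation:
Step 0: ref 1 → FAULT, frames=[1,-]
Step 1: ref 2 → FAULT, frames=[1,2]
Step 2: ref 1 → HIT, frames=[1,2]
Step 3: ref 2 → HIT, frames=[1,2]
Step 4: ref 1 → HIT, frames=[1,2]
Step 5: ref 4 → FAULT (evict 1), frames=[4,2]
Step 6: ref 2 → HIT, frames=[4,2]
Step 7: ref 1 → FAULT (evict 2), frames=[4,1]
Step 8: ref 4 → HIT, frames=[4,1]
Step 9: ref 4 → HIT, frames=[4,1]
Step 10: ref 3 → FAULT (evict 4), frames=[3,1]
Total faults: 5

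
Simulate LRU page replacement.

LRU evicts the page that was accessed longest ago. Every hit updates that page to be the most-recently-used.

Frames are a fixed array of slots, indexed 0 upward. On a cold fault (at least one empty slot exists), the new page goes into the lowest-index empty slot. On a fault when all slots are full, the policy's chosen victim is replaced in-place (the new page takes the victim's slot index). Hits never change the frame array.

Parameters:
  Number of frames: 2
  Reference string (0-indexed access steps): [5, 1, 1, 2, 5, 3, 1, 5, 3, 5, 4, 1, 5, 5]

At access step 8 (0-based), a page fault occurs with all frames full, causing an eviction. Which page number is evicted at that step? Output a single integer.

Step 0: ref 5 -> FAULT, frames=[5,-]
Step 1: ref 1 -> FAULT, frames=[5,1]
Step 2: ref 1 -> HIT, frames=[5,1]
Step 3: ref 2 -> FAULT, evict 5, frames=[2,1]
Step 4: ref 5 -> FAULT, evict 1, frames=[2,5]
Step 5: ref 3 -> FAULT, evict 2, frames=[3,5]
Step 6: ref 1 -> FAULT, evict 5, frames=[3,1]
Step 7: ref 5 -> FAULT, evict 3, frames=[5,1]
Step 8: ref 3 -> FAULT, evict 1, frames=[5,3]
At step 8: evicted page 1

Answer: 1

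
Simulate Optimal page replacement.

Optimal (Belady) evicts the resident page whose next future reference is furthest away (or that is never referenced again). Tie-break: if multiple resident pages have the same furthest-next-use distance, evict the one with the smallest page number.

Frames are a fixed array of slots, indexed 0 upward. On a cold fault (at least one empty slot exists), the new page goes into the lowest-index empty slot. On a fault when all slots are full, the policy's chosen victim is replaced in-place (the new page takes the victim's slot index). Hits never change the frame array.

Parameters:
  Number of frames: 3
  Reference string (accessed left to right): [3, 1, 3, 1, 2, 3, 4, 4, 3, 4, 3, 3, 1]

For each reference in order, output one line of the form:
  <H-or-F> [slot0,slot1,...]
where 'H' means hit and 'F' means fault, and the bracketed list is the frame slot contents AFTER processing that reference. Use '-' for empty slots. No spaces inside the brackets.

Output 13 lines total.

F [3,-,-]
F [3,1,-]
H [3,1,-]
H [3,1,-]
F [3,1,2]
H [3,1,2]
F [3,1,4]
H [3,1,4]
H [3,1,4]
H [3,1,4]
H [3,1,4]
H [3,1,4]
H [3,1,4]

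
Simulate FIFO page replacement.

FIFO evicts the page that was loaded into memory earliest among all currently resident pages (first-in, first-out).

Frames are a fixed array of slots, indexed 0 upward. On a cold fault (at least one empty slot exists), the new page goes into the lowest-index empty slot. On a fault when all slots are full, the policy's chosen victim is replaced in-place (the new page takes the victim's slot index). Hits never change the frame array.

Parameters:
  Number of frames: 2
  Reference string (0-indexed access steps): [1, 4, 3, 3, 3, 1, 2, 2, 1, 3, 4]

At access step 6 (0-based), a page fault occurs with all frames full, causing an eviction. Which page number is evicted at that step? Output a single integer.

Answer: 3

Derivation:
Step 0: ref 1 -> FAULT, frames=[1,-]
Step 1: ref 4 -> FAULT, frames=[1,4]
Step 2: ref 3 -> FAULT, evict 1, frames=[3,4]
Step 3: ref 3 -> HIT, frames=[3,4]
Step 4: ref 3 -> HIT, frames=[3,4]
Step 5: ref 1 -> FAULT, evict 4, frames=[3,1]
Step 6: ref 2 -> FAULT, evict 3, frames=[2,1]
At step 6: evicted page 3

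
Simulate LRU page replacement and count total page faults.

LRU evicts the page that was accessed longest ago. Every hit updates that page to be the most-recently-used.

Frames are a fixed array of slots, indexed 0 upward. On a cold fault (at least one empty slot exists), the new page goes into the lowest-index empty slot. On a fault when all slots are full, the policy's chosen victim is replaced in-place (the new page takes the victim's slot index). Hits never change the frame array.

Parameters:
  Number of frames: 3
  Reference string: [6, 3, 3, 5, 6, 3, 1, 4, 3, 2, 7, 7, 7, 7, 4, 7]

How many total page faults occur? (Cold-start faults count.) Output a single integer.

Step 0: ref 6 → FAULT, frames=[6,-,-]
Step 1: ref 3 → FAULT, frames=[6,3,-]
Step 2: ref 3 → HIT, frames=[6,3,-]
Step 3: ref 5 → FAULT, frames=[6,3,5]
Step 4: ref 6 → HIT, frames=[6,3,5]
Step 5: ref 3 → HIT, frames=[6,3,5]
Step 6: ref 1 → FAULT (evict 5), frames=[6,3,1]
Step 7: ref 4 → FAULT (evict 6), frames=[4,3,1]
Step 8: ref 3 → HIT, frames=[4,3,1]
Step 9: ref 2 → FAULT (evict 1), frames=[4,3,2]
Step 10: ref 7 → FAULT (evict 4), frames=[7,3,2]
Step 11: ref 7 → HIT, frames=[7,3,2]
Step 12: ref 7 → HIT, frames=[7,3,2]
Step 13: ref 7 → HIT, frames=[7,3,2]
Step 14: ref 4 → FAULT (evict 3), frames=[7,4,2]
Step 15: ref 7 → HIT, frames=[7,4,2]
Total faults: 8

Answer: 8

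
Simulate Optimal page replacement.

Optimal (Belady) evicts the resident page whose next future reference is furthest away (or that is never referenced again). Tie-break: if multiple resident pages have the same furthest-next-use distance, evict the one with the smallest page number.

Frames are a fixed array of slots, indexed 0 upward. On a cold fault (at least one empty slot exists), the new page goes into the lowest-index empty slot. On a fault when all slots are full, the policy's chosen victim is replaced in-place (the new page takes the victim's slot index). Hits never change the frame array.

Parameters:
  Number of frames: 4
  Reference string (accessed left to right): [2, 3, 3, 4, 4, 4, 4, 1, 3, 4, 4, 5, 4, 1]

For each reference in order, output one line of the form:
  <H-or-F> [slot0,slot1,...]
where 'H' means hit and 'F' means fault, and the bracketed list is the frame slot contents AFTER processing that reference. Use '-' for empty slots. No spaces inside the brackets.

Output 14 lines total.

F [2,-,-,-]
F [2,3,-,-]
H [2,3,-,-]
F [2,3,4,-]
H [2,3,4,-]
H [2,3,4,-]
H [2,3,4,-]
F [2,3,4,1]
H [2,3,4,1]
H [2,3,4,1]
H [2,3,4,1]
F [5,3,4,1]
H [5,3,4,1]
H [5,3,4,1]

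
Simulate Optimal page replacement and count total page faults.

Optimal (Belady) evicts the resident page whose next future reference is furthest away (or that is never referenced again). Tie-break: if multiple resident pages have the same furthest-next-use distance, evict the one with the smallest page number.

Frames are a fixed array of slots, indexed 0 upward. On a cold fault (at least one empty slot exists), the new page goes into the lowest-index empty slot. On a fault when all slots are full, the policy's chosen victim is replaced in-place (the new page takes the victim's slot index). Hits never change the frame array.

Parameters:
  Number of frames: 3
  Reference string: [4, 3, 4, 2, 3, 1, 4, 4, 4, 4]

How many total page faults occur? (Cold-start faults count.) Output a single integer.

Step 0: ref 4 → FAULT, frames=[4,-,-]
Step 1: ref 3 → FAULT, frames=[4,3,-]
Step 2: ref 4 → HIT, frames=[4,3,-]
Step 3: ref 2 → FAULT, frames=[4,3,2]
Step 4: ref 3 → HIT, frames=[4,3,2]
Step 5: ref 1 → FAULT (evict 2), frames=[4,3,1]
Step 6: ref 4 → HIT, frames=[4,3,1]
Step 7: ref 4 → HIT, frames=[4,3,1]
Step 8: ref 4 → HIT, frames=[4,3,1]
Step 9: ref 4 → HIT, frames=[4,3,1]
Total faults: 4

Answer: 4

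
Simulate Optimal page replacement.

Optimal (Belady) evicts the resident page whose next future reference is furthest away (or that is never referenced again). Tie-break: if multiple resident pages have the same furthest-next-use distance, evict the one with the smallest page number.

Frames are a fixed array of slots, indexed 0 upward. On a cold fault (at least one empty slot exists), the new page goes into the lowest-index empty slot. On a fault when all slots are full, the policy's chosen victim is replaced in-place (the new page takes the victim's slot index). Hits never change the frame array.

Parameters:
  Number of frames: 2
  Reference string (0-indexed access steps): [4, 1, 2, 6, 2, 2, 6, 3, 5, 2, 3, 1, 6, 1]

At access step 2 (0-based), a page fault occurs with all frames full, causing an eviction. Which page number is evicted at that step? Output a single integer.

Step 0: ref 4 -> FAULT, frames=[4,-]
Step 1: ref 1 -> FAULT, frames=[4,1]
Step 2: ref 2 -> FAULT, evict 4, frames=[2,1]
At step 2: evicted page 4

Answer: 4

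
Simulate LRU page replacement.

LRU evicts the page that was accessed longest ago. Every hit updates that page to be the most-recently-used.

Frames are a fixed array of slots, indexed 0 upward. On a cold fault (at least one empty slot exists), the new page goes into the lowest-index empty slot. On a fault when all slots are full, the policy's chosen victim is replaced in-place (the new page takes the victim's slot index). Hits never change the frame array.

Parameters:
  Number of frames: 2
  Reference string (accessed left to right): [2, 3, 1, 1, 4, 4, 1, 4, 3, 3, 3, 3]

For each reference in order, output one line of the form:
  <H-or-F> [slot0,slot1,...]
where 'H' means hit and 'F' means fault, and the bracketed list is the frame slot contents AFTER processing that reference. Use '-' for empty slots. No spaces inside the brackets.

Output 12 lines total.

F [2,-]
F [2,3]
F [1,3]
H [1,3]
F [1,4]
H [1,4]
H [1,4]
H [1,4]
F [3,4]
H [3,4]
H [3,4]
H [3,4]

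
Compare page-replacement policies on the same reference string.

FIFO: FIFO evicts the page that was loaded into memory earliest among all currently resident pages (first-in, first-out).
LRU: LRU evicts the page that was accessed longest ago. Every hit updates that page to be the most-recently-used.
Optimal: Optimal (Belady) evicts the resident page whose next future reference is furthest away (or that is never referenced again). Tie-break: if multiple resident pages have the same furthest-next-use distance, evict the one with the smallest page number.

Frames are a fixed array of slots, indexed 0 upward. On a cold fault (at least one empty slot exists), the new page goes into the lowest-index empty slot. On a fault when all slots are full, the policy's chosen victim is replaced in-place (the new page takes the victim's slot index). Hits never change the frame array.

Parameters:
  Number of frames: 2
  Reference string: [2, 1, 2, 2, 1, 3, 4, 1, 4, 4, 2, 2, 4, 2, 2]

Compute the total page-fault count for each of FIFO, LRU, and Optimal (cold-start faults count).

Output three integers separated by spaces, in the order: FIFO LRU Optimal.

Answer: 7 6 5

Derivation:
--- FIFO ---
  step 0: ref 2 -> FAULT, frames=[2,-] (faults so far: 1)
  step 1: ref 1 -> FAULT, frames=[2,1] (faults so far: 2)
  step 2: ref 2 -> HIT, frames=[2,1] (faults so far: 2)
  step 3: ref 2 -> HIT, frames=[2,1] (faults so far: 2)
  step 4: ref 1 -> HIT, frames=[2,1] (faults so far: 2)
  step 5: ref 3 -> FAULT, evict 2, frames=[3,1] (faults so far: 3)
  step 6: ref 4 -> FAULT, evict 1, frames=[3,4] (faults so far: 4)
  step 7: ref 1 -> FAULT, evict 3, frames=[1,4] (faults so far: 5)
  step 8: ref 4 -> HIT, frames=[1,4] (faults so far: 5)
  step 9: ref 4 -> HIT, frames=[1,4] (faults so far: 5)
  step 10: ref 2 -> FAULT, evict 4, frames=[1,2] (faults so far: 6)
  step 11: ref 2 -> HIT, frames=[1,2] (faults so far: 6)
  step 12: ref 4 -> FAULT, evict 1, frames=[4,2] (faults so far: 7)
  step 13: ref 2 -> HIT, frames=[4,2] (faults so far: 7)
  step 14: ref 2 -> HIT, frames=[4,2] (faults so far: 7)
  FIFO total faults: 7
--- LRU ---
  step 0: ref 2 -> FAULT, frames=[2,-] (faults so far: 1)
  step 1: ref 1 -> FAULT, frames=[2,1] (faults so far: 2)
  step 2: ref 2 -> HIT, frames=[2,1] (faults so far: 2)
  step 3: ref 2 -> HIT, frames=[2,1] (faults so far: 2)
  step 4: ref 1 -> HIT, frames=[2,1] (faults so far: 2)
  step 5: ref 3 -> FAULT, evict 2, frames=[3,1] (faults so far: 3)
  step 6: ref 4 -> FAULT, evict 1, frames=[3,4] (faults so far: 4)
  step 7: ref 1 -> FAULT, evict 3, frames=[1,4] (faults so far: 5)
  step 8: ref 4 -> HIT, frames=[1,4] (faults so far: 5)
  step 9: ref 4 -> HIT, frames=[1,4] (faults so far: 5)
  step 10: ref 2 -> FAULT, evict 1, frames=[2,4] (faults so far: 6)
  step 11: ref 2 -> HIT, frames=[2,4] (faults so far: 6)
  step 12: ref 4 -> HIT, frames=[2,4] (faults so far: 6)
  step 13: ref 2 -> HIT, frames=[2,4] (faults so far: 6)
  step 14: ref 2 -> HIT, frames=[2,4] (faults so far: 6)
  LRU total faults: 6
--- Optimal ---
  step 0: ref 2 -> FAULT, frames=[2,-] (faults so far: 1)
  step 1: ref 1 -> FAULT, frames=[2,1] (faults so far: 2)
  step 2: ref 2 -> HIT, frames=[2,1] (faults so far: 2)
  step 3: ref 2 -> HIT, frames=[2,1] (faults so far: 2)
  step 4: ref 1 -> HIT, frames=[2,1] (faults so far: 2)
  step 5: ref 3 -> FAULT, evict 2, frames=[3,1] (faults so far: 3)
  step 6: ref 4 -> FAULT, evict 3, frames=[4,1] (faults so far: 4)
  step 7: ref 1 -> HIT, frames=[4,1] (faults so far: 4)
  step 8: ref 4 -> HIT, frames=[4,1] (faults so far: 4)
  step 9: ref 4 -> HIT, frames=[4,1] (faults so far: 4)
  step 10: ref 2 -> FAULT, evict 1, frames=[4,2] (faults so far: 5)
  step 11: ref 2 -> HIT, frames=[4,2] (faults so far: 5)
  step 12: ref 4 -> HIT, frames=[4,2] (faults so far: 5)
  step 13: ref 2 -> HIT, frames=[4,2] (faults so far: 5)
  step 14: ref 2 -> HIT, frames=[4,2] (faults so far: 5)
  Optimal total faults: 5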